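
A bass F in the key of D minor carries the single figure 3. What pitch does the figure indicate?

Counting 2 letter steps above F lands on A; in D minor, that letter is A.

A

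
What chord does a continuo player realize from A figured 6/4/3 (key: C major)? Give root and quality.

D minor seventh

The figures 6/4/3 indicate a seventh chord in second inversion.
In second inversion the root lies a fourth above the bass: a fourth above A in C major is D.
The chord tones are A, C, D, F, giving D minor seventh.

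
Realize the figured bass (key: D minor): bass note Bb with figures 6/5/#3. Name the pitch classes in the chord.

Bb, D#, F, G

A third above Bb in this key is D, raised to D# by the sharp.
A fifth above Bb in this key is F.
A sixth above Bb in this key is G.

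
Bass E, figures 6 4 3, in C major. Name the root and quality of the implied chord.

A minor seventh

The figures 6 4 3 indicate a seventh chord in second inversion.
In second inversion the root lies a fourth above the bass: a fourth above E in C major is A.
The chord tones are E, G, A, C, giving A minor seventh.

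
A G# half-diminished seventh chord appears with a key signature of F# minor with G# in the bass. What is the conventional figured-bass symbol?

G# is the root of G# half-diminished seventh, so the chord is in root position.
A seventh chord in root position is figured 7/5/3, conventionally abbreviated 7.

7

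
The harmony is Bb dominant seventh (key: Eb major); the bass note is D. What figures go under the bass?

D is the third of Bb dominant seventh, so the chord is in first inversion.
A seventh chord in first inversion is figured 6/5/3, conventionally abbreviated 6/5.

6/5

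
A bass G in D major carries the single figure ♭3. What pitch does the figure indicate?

Bb

Counting 2 letter steps above G lands on B; in D major, that letter is B.
The b3 figure lowers it a semitone, giving Bb.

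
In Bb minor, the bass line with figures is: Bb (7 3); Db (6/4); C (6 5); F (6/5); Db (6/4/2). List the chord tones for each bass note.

Bb (7/5/3): Bb, Db, F, Ab.
Db (6/4): Db, Gb, Bb.
C (6/5/3): C, Eb, Gb, Ab.
F (6/5/3): F, Ab, C, Db.
Db (6/4/2): Db, Eb, Gb, Bb.

Bb, Db, F, Ab | Db, Gb, Bb | C, Eb, Gb, Ab | F, Ab, C, Db | Db, Eb, Gb, Bb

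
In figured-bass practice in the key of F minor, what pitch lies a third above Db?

Counting 2 letter steps above Db lands on F; in F minor, that letter is F.

F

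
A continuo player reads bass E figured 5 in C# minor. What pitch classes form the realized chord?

E, G#, B

The written figures 5 are shorthand for 5/3: the 3 is implied.
A third above E in this key is G#.
A fifth above E in this key is B.
Together with the bass E, this spells E major in root position.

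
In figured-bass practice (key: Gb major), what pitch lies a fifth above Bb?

Counting 4 letter steps above Bb lands on F; in Gb major, that letter is F.

F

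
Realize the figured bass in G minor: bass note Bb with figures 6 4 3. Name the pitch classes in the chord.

A third above Bb in this key is D.
A fourth above Bb in this key is Eb.
A sixth above Bb in this key is G.
Together with the bass Bb, this spells Eb major seventh in second inversion.

Bb, D, Eb, G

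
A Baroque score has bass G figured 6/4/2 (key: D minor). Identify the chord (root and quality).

A minor seventh

The figures 6/4/2 indicate a seventh chord in third inversion.
In third inversion the root lies a second above the bass: a second above G in D minor is A.
The chord tones are G, A, C, E, giving A minor seventh.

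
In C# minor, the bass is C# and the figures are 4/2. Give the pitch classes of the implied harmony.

The written figures 4/2 are shorthand for 6/4/2: the 6 is implied.
A second above C# in this key is D#.
A fourth above C# in this key is F#.
A sixth above C# in this key is A.
Together with the bass C#, this spells D# half-diminished seventh in third inversion.

C#, D#, F#, A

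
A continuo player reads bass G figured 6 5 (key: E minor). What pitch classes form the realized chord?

G, B, D, E

The written figures 6 5 are shorthand for 6/5/3: the 3 is implied.
A third above G in this key is B.
A fifth above G in this key is D.
A sixth above G in this key is E.
Together with the bass G, this spells E minor seventh in first inversion.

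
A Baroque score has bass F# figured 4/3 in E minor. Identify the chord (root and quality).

The figures 4/3 indicate a seventh chord in second inversion.
In second inversion the root lies a fourth above the bass: a fourth above F# in E minor is B.
The chord tones are F#, A, B, D, giving B minor seventh.

B minor seventh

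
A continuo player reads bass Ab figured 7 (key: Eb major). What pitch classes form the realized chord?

The written figures 7 are shorthand for 7/5/3: the 5/3 are implied.
A third above Ab in this key is C.
A fifth above Ab in this key is Eb.
A seventh above Ab in this key is G.
Together with the bass Ab, this spells Ab major seventh in root position.

Ab, C, Eb, G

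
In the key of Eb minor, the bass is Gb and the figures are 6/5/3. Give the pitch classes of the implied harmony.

Gb, Bb, Db, Eb

A third above Gb in this key is Bb.
A fifth above Gb in this key is Db.
A sixth above Gb in this key is Eb.
Together with the bass Gb, this spells Eb minor seventh in first inversion.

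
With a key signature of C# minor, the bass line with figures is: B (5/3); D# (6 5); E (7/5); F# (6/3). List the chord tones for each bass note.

B, D#, F# | D#, F#, A, B | E, G#, B, D# | F#, A, D#

B (5/3): B, D#, F#.
D# (6/5/3): D#, F#, A, B.
E (7/5/3): E, G#, B, D#.
F# (6/3): F#, A, D#.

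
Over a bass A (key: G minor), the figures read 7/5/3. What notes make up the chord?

A, C, Eb, G

A third above A in this key is C.
A fifth above A in this key is Eb.
A seventh above A in this key is G.
Together with the bass A, this spells A half-diminished seventh in root position.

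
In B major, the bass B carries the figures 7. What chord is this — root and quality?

B major seventh

The figures 7 indicate a seventh chord in root position.
In root position the bass is the root, so the root is B.
The chord tones are B, D#, F#, A#, giving B major seventh.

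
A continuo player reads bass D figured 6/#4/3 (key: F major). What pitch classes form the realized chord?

A third above D in this key is F.
A fourth above D in this key is G, raised to G# by the sharp.
A sixth above D in this key is Bb.

D, F, G#, Bb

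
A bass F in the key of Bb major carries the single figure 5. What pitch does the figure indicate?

Counting 4 letter steps above F lands on C; in Bb major, that letter is C.

C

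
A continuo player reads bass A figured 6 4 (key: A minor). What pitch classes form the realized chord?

A fourth above A in this key is D.
A sixth above A in this key is F.
Together with the bass A, this spells D minor in second inversion.

A, D, F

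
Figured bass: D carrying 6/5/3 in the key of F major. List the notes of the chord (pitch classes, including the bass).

A third above D in this key is F.
A fifth above D in this key is A.
A sixth above D in this key is Bb.
Together with the bass D, this spells Bb major seventh in first inversion.

D, F, A, Bb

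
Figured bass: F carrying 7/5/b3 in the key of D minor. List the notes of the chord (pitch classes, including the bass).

A third above F in this key is A, lowered to Ab by the flat.
A fifth above F in this key is C.
A seventh above F in this key is E.
Together with the bass F, this spells F minor-major seventh in root position.

F, Ab, C, E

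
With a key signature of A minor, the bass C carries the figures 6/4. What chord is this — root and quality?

The figures 6/4 indicate a triad in second inversion.
In second inversion the root lies a fourth above the bass: a fourth above C in A minor is F.
The chord tones are C, F, A, giving F major.

F major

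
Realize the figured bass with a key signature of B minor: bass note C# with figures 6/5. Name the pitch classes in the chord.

The written figures 6/5 are shorthand for 6/5/3: the 3 is implied.
A third above C# in this key is E.
A fifth above C# in this key is G.
A sixth above C# in this key is A.
Together with the bass C#, this spells A dominant seventh in first inversion.

C#, E, G, A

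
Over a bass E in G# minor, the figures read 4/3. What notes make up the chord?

E, G#, A#, C#

The written figures 4/3 are shorthand for 6/4/3: the 6 is implied.
A third above E in this key is G#.
A fourth above E in this key is A#.
A sixth above E in this key is C#.
Together with the bass E, this spells A# half-diminished seventh in second inversion.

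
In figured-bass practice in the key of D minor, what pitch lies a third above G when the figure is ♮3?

Counting 2 letter steps above G lands on B; in D minor, that letter is Bb.
The ♮3 figure makes it natural, giving B.

B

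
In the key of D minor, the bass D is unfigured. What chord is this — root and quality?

An unfigured bass indicates a triad in root position.
In root position the bass is the root, so the root is D.
The chord tones are D, F, A, giving D minor.

D minor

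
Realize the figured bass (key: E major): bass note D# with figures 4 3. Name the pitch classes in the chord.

D#, F#, G#, B

The written figures 4 3 are shorthand for 6/4/3: the 6 is implied.
A third above D# in this key is F#.
A fourth above D# in this key is G#.
A sixth above D# in this key is B.
Together with the bass D#, this spells G# minor seventh in second inversion.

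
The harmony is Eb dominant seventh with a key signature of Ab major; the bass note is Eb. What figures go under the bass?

7

Eb is the root of Eb dominant seventh, so the chord is in root position.
A seventh chord in root position is figured 7/5/3, conventionally abbreviated 7.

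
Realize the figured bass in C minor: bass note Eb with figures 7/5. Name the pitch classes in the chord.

Eb, G, Bb, D

The written figures 7/5 are shorthand for 7/5/3: the 3 is implied.
A third above Eb in this key is G.
A fifth above Eb in this key is Bb.
A seventh above Eb in this key is D.
Together with the bass Eb, this spells Eb major seventh in root position.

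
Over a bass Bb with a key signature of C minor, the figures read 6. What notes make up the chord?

The written figures 6 are shorthand for 6/3: the 3 is implied.
A third above Bb in this key is D.
A sixth above Bb in this key is G.
Together with the bass Bb, this spells G minor in first inversion.

Bb, D, G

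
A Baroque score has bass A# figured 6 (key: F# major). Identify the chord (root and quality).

The figures 6 indicate a triad in first inversion.
In first inversion the root lies a sixth above the bass: a sixth above A# in F# major is F#.
The chord tones are A#, C#, F#, giving F# major.

F# major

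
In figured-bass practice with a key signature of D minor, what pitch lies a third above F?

A

Counting 2 letter steps above F lands on A; in D minor, that letter is A.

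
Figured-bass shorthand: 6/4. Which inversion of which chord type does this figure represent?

triad, second inversion

Intervals of 6/4 above the bass form a triad; the bass is the fifth, so this is second inversion.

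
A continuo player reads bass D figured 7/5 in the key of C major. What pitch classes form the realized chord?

The written figures 7/5 are shorthand for 7/5/3: the 3 is implied.
A third above D in this key is F.
A fifth above D in this key is A.
A seventh above D in this key is C.
Together with the bass D, this spells D minor seventh in root position.

D, F, A, C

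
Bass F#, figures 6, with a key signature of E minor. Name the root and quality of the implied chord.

D major

The figures 6 indicate a triad in first inversion.
In first inversion the root lies a sixth above the bass: a sixth above F# in E minor is D.
The chord tones are F#, A, D, giving D major.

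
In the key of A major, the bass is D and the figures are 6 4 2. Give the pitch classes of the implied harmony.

D, E, G#, B

A second above D in this key is E.
A fourth above D in this key is G#.
A sixth above D in this key is B.
Together with the bass D, this spells E dominant seventh in third inversion.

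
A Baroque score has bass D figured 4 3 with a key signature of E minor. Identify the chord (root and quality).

The figures 4 3 indicate a seventh chord in second inversion.
In second inversion the root lies a fourth above the bass: a fourth above D in E minor is G.
The chord tones are D, F#, G, B, giving G major seventh.

G major seventh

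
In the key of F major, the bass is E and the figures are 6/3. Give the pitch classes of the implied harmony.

E, G, C

A third above E in this key is G.
A sixth above E in this key is C.
Together with the bass E, this spells C major in first inversion.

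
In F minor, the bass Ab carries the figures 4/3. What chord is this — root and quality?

The figures 4/3 indicate a seventh chord in second inversion.
In second inversion the root lies a fourth above the bass: a fourth above Ab in F minor is Db.
The chord tones are Ab, C, Db, F, giving Db major seventh.

Db major seventh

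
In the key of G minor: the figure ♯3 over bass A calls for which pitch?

C#

Counting 2 letter steps above A lands on C; in G minor, that letter is C.
The #3 figure raises it a semitone, giving C#.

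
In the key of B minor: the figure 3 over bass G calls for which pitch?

Counting 2 letter steps above G lands on B; in B minor, that letter is B.

B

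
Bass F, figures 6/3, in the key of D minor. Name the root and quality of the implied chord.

D minor

The figures 6/3 indicate a triad in first inversion.
In first inversion the root lies a sixth above the bass: a sixth above F in D minor is D.
The chord tones are F, A, D, giving D minor.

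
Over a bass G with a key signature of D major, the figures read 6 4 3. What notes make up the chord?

A third above G in this key is B.
A fourth above G in this key is C#.
A sixth above G in this key is E.
Together with the bass G, this spells C# half-diminished seventh in second inversion.

G, B, C#, E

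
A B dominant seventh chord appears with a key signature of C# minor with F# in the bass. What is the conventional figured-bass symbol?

F# is the fifth of B dominant seventh, so the chord is in second inversion.
A seventh chord in second inversion is figured 6/4/3, conventionally abbreviated 4/3.

4/3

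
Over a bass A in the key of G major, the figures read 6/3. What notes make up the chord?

A third above A in this key is C.
A sixth above A in this key is F#.
Together with the bass A, this spells F# diminished in first inversion.

A, C, F#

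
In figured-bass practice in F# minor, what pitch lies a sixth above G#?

Counting 5 letter steps above G# lands on E; in F# minor, that letter is E.

E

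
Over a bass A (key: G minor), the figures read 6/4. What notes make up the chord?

A, D, F

A fourth above A in this key is D.
A sixth above A in this key is F.
Together with the bass A, this spells D minor in second inversion.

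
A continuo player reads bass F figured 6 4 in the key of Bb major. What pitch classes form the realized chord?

A fourth above F in this key is Bb.
A sixth above F in this key is D.
Together with the bass F, this spells Bb major in second inversion.

F, Bb, D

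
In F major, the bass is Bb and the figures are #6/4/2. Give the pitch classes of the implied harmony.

Bb, C, E, G#

A second above Bb in this key is C.
A fourth above Bb in this key is E.
A sixth above Bb in this key is G, raised to G# by the sharp.
Together with the bass Bb, this spells C augmented seventh in third inversion.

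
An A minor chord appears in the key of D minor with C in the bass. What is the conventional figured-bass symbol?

6

C is the third of A minor, so the chord is in first inversion.
A triad in first inversion is figured 6/3, conventionally abbreviated 6.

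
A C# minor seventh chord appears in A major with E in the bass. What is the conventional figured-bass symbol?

6/5

E is the third of C# minor seventh, so the chord is in first inversion.
A seventh chord in first inversion is figured 6/5/3, conventionally abbreviated 6/5.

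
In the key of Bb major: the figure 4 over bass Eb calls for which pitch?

A

Counting 3 letter steps above Eb lands on A; in Bb major, that letter is A.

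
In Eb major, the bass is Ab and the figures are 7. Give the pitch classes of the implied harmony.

Ab, C, Eb, G

The written figures 7 are shorthand for 7/5/3: the 5/3 are implied.
A third above Ab in this key is C.
A fifth above Ab in this key is Eb.
A seventh above Ab in this key is G.
Together with the bass Ab, this spells Ab major seventh in root position.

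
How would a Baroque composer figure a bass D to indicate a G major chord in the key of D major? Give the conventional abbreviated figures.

6/4

D is the fifth of G major, so the chord is in second inversion.
A triad in second inversion is figured 6/4, conventionally abbreviated 6/4.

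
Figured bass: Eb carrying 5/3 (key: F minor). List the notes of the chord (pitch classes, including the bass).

A third above Eb in this key is G.
A fifth above Eb in this key is Bb.
Together with the bass Eb, this spells Eb major in root position.

Eb, G, Bb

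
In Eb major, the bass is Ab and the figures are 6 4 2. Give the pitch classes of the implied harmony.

A second above Ab in this key is Bb.
A fourth above Ab in this key is D.
A sixth above Ab in this key is F.
Together with the bass Ab, this spells Bb dominant seventh in third inversion.

Ab, Bb, D, F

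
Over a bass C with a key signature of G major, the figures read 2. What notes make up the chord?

The written figures 2 are shorthand for 6/4/2: the 6/4 are implied.
A second above C in this key is D.
A fourth above C in this key is F#.
A sixth above C in this key is A.
Together with the bass C, this spells D dominant seventh in third inversion.

C, D, F#, A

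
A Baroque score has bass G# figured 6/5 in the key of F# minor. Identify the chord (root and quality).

E dominant seventh

The figures 6/5 indicate a seventh chord in first inversion.
In first inversion the root lies a sixth above the bass: a sixth above G# in F# minor is E.
The chord tones are G#, B, D, E, giving E dominant seventh.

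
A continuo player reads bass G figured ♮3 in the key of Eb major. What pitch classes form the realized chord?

The written figures ♮3 are shorthand for 5/3: the 5 is implied.
A third above G in this key is Bb, made natural (B) by the ♮ figure.
A fifth above G in this key is D.
Together with the bass G, this spells G major in root position.

G, B, D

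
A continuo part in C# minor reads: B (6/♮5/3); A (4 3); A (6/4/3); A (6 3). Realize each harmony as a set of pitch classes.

B, D#, F, G# | A, C#, D#, F# | A, C#, D#, F# | A, C#, F#

B (6/♮5/3): B, D#, F, G#.
A (6/4/3): A, C#, D#, F#.
A (6/4/3): A, C#, D#, F#.
A (6/3): A, C#, F#.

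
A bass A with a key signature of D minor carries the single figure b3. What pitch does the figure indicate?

Counting 2 letter steps above A lands on C; in D minor, that letter is C.
The b3 figure lowers it a semitone, giving Cb.

Cb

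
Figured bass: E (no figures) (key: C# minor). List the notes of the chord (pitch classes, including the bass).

E, G#, B

An unfigured bass implies 5/3.
A third above E in this key is G#.
A fifth above E in this key is B.
Together with the bass E, this spells E major in root position.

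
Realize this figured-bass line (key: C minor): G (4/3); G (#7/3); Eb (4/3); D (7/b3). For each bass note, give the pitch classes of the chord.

G (6/4/3): G, Bb, C, Eb.
G (#7/5/3): G, Bb, D, F#.
Eb (6/4/3): Eb, G, Ab, C.
D (7/5/b3): D, Fb, Ab, C.

G, Bb, C, Eb | G, Bb, D, F# | Eb, G, Ab, C | D, Fb, Ab, C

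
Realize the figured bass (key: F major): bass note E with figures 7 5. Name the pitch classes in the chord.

E, G, Bb, D

The written figures 7 5 are shorthand for 7/5/3: the 3 is implied.
A third above E in this key is G.
A fifth above E in this key is Bb.
A seventh above E in this key is D.
Together with the bass E, this spells E half-diminished seventh in root position.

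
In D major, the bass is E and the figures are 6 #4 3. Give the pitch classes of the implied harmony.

E, G, A#, C#

A third above E in this key is G.
A fourth above E in this key is A, raised to A# by the sharp.
A sixth above E in this key is C#.
Together with the bass E, this spells A# diminished seventh in second inversion.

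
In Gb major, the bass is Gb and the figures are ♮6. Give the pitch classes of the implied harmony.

Gb, Bb, E

The written figures ♮6 are shorthand for 6/3: the 3 is implied.
A third above Gb in this key is Bb.
A sixth above Gb in this key is Eb, made natural (E) by the ♮ figure.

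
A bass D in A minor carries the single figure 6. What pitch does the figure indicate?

B

Counting 5 letter steps above D lands on B; in A minor, that letter is B.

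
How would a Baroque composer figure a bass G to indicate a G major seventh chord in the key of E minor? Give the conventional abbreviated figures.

G is the root of G major seventh, so the chord is in root position.
A seventh chord in root position is figured 7/5/3, conventionally abbreviated 7.

7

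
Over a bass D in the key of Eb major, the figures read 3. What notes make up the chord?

D, F, Ab

The written figures 3 are shorthand for 5/3: the 5 is implied.
A third above D in this key is F.
A fifth above D in this key is Ab.
Together with the bass D, this spells D diminished in root position.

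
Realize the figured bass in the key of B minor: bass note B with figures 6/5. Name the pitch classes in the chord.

B, D, F#, G

The written figures 6/5 are shorthand for 6/5/3: the 3 is implied.
A third above B in this key is D.
A fifth above B in this key is F#.
A sixth above B in this key is G.
Together with the bass B, this spells G major seventh in first inversion.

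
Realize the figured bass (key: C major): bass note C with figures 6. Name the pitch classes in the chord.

C, E, A

The written figures 6 are shorthand for 6/3: the 3 is implied.
A third above C in this key is E.
A sixth above C in this key is A.
Together with the bass C, this spells A minor in first inversion.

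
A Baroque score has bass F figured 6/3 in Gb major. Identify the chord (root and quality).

The figures 6/3 indicate a triad in first inversion.
In first inversion the root lies a sixth above the bass: a sixth above F in Gb major is Db.
The chord tones are F, Ab, Db, giving Db major.

Db major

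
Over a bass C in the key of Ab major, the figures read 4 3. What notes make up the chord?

The written figures 4 3 are shorthand for 6/4/3: the 6 is implied.
A third above C in this key is Eb.
A fourth above C in this key is F.
A sixth above C in this key is Ab.
Together with the bass C, this spells F minor seventh in second inversion.

C, Eb, F, Ab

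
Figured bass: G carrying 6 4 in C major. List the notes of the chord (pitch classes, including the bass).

G, C, E

A fourth above G in this key is C.
A sixth above G in this key is E.
Together with the bass G, this spells C major in second inversion.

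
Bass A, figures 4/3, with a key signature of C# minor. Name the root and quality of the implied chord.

The figures 4/3 indicate a seventh chord in second inversion.
In second inversion the root lies a fourth above the bass: a fourth above A in C# minor is D#.
The chord tones are A, C#, D#, F#, giving D# half-diminished seventh.

D# half-diminished seventh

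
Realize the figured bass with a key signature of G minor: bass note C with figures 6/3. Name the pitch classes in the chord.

C, Eb, A

A third above C in this key is Eb.
A sixth above C in this key is A.
Together with the bass C, this spells A diminished in first inversion.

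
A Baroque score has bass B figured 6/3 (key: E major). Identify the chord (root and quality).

G# minor

The figures 6/3 indicate a triad in first inversion.
In first inversion the root lies a sixth above the bass: a sixth above B in E major is G#.
The chord tones are B, D#, G#, giving G# minor.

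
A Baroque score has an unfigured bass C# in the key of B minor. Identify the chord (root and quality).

C# diminished

An unfigured bass indicates a triad in root position.
In root position the bass is the root, so the root is C#.
The chord tones are C#, E, G, giving C# diminished.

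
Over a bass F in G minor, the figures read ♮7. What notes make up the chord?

F, A, C, E

The written figures ♮7 are shorthand for 7/5/3: the 5/3 are implied.
A third above F in this key is A.
A fifth above F in this key is C.
A seventh above F in this key is Eb, made natural (E) by the ♮ figure.
Together with the bass F, this spells F major seventh in root position.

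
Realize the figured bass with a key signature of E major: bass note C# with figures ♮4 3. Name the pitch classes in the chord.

The written figures ♮4 3 are shorthand for 6/4/3: the 6 is implied.
A third above C# in this key is E.
A fourth above C# in this key is F#, made natural (F) by the ♮ figure.
A sixth above C# in this key is A.
Together with the bass C#, this spells F augmented major seventh in second inversion.

C#, E, F, A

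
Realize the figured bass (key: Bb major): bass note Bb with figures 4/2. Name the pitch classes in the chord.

The written figures 4/2 are shorthand for 6/4/2: the 6 is implied.
A second above Bb in this key is C.
A fourth above Bb in this key is Eb.
A sixth above Bb in this key is G.
Together with the bass Bb, this spells C minor seventh in third inversion.

Bb, C, Eb, G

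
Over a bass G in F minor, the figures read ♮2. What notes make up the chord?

The written figures ♮2 are shorthand for 6/4/2: the 6/4 are implied.
A second above G in this key is Ab, made natural (A) by the ♮ figure.
A fourth above G in this key is C.
A sixth above G in this key is Eb.
Together with the bass G, this spells A half-diminished seventh in third inversion.

G, A, C, Eb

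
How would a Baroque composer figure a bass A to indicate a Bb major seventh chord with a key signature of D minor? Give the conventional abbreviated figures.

4/2

A is the seventh of Bb major seventh, so the chord is in third inversion.
A seventh chord in third inversion is figured 6/4/2, conventionally abbreviated 4/2.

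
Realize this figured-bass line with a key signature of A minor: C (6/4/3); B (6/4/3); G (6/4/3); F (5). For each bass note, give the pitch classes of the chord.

C (6/4/3): C, E, F, A.
B (6/4/3): B, D, E, G.
G (6/4/3): G, B, C, E.
F (5/3): F, A, C.

C, E, F, A | B, D, E, G | G, B, C, E | F, A, C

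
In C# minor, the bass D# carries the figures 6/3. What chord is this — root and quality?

The figures 6/3 indicate a triad in first inversion.
In first inversion the root lies a sixth above the bass: a sixth above D# in C# minor is B.
The chord tones are D#, F#, B, giving B major.

B major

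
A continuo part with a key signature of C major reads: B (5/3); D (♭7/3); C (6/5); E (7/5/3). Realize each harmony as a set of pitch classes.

B (5/3): B, D, F.
D (b7/5/3): D, F, A, Cb.
C (6/5/3): C, E, G, A.
E (7/5/3): E, G, B, D.

B, D, F | D, F, A, Cb | C, E, G, A | E, G, B, D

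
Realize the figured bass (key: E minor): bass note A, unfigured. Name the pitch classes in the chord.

A, C, E

An unfigured bass implies 5/3.
A third above A in this key is C.
A fifth above A in this key is E.
Together with the bass A, this spells A minor in root position.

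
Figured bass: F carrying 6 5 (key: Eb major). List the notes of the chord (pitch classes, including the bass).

The written figures 6 5 are shorthand for 6/5/3: the 3 is implied.
A third above F in this key is Ab.
A fifth above F in this key is C.
A sixth above F in this key is D.
Together with the bass F, this spells D half-diminished seventh in first inversion.

F, Ab, C, D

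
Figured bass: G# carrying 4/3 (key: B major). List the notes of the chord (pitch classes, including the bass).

The written figures 4/3 are shorthand for 6/4/3: the 6 is implied.
A third above G# in this key is B.
A fourth above G# in this key is C#.
A sixth above G# in this key is E.
Together with the bass G#, this spells C# minor seventh in second inversion.

G#, B, C#, E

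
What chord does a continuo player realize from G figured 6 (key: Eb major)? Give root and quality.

The figures 6 indicate a triad in first inversion.
In first inversion the root lies a sixth above the bass: a sixth above G in Eb major is Eb.
The chord tones are G, Bb, Eb, giving Eb major.

Eb major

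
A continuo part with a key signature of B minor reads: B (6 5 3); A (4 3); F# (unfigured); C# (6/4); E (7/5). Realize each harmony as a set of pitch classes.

B, D, F#, G | A, C#, D, F# | F#, A, C# | C#, F#, A | E, G, B, D

B (6/5/3): B, D, F#, G.
A (6/4/3): A, C#, D, F#.
F# (5/3): F#, A, C#.
C# (6/4): C#, F#, A.
E (7/5/3): E, G, B, D.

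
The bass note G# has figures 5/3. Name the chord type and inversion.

triad, root position

Intervals of 5/3 above the bass form a triad; the bass is the root, so this is root position.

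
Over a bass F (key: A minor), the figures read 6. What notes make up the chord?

F, A, D

The written figures 6 are shorthand for 6/3: the 3 is implied.
A third above F in this key is A.
A sixth above F in this key is D.
Together with the bass F, this spells D minor in first inversion.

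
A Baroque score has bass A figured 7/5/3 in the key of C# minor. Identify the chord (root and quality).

A major seventh

The figures 7/5/3 indicate a seventh chord in root position.
In root position the bass is the root, so the root is A.
The chord tones are A, C#, E, G#, giving A major seventh.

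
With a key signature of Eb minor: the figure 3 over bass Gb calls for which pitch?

Counting 2 letter steps above Gb lands on B; in Eb minor, that letter is Bb.

Bb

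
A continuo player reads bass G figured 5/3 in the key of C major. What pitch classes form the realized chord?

A third above G in this key is B.
A fifth above G in this key is D.
Together with the bass G, this spells G major in root position.

G, B, D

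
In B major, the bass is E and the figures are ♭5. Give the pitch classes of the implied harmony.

E, G#, Bb

The written figures ♭5 are shorthand for 5/3: the 3 is implied.
A third above E in this key is G#.
A fifth above E in this key is B, lowered to Bb by the flat.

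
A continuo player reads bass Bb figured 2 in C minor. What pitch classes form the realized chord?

The written figures 2 are shorthand for 6/4/2: the 6/4 are implied.
A second above Bb in this key is C.
A fourth above Bb in this key is Eb.
A sixth above Bb in this key is G.
Together with the bass Bb, this spells C minor seventh in third inversion.

Bb, C, Eb, G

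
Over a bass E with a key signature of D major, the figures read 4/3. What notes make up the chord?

The written figures 4/3 are shorthand for 6/4/3: the 6 is implied.
A third above E in this key is G.
A fourth above E in this key is A.
A sixth above E in this key is C#.
Together with the bass E, this spells A dominant seventh in second inversion.

E, G, A, C#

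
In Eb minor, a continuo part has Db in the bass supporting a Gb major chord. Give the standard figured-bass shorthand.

Db is the fifth of Gb major, so the chord is in second inversion.
A triad in second inversion is figured 6/4, conventionally abbreviated 6/4.

6/4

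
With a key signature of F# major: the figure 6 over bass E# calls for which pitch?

Counting 5 letter steps above E# lands on C; in F# major, that letter is C#.

C#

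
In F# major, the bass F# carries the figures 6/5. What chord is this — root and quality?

D# minor seventh

The figures 6/5 indicate a seventh chord in first inversion.
In first inversion the root lies a sixth above the bass: a sixth above F# in F# major is D#.
The chord tones are F#, A#, C#, D#, giving D# minor seventh.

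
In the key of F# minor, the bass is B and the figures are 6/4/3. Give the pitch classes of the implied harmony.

B, D, E, G#

A third above B in this key is D.
A fourth above B in this key is E.
A sixth above B in this key is G#.
Together with the bass B, this spells E dominant seventh in second inversion.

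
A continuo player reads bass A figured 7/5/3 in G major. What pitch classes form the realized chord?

A, C, E, G

A third above A in this key is C.
A fifth above A in this key is E.
A seventh above A in this key is G.
Together with the bass A, this spells A minor seventh in root position.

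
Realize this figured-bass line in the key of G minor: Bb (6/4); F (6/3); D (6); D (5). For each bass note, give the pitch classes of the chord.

Bb, Eb, G | F, A, D | D, F, Bb | D, F, A

Bb (6/4): Bb, Eb, G.
F (6/3): F, A, D.
D (6/3): D, F, Bb.
D (5/3): D, F, A.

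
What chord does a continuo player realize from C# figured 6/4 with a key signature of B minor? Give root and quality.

F# minor

The figures 6/4 indicate a triad in second inversion.
In second inversion the root lies a fourth above the bass: a fourth above C# in B minor is F#.
The chord tones are C#, F#, A, giving F# minor.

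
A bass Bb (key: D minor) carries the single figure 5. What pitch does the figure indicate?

Counting 4 letter steps above Bb lands on F; in D minor, that letter is F.

F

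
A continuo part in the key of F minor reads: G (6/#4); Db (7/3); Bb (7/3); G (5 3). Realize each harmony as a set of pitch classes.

G (6/#4): G, C#, Eb.
Db (7/5/3): Db, F, Ab, C.
Bb (7/5/3): Bb, Db, F, Ab.
G (5/3): G, Bb, Db.

G, C#, Eb | Db, F, Ab, C | Bb, Db, F, Ab | G, Bb, Db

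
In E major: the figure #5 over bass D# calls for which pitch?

Counting 4 letter steps above D# lands on A; in E major, that letter is A.
The #5 figure raises it a semitone, giving A#.

A#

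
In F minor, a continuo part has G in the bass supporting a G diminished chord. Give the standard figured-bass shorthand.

no figures

G is the root of G diminished, so the chord is in root position.
A triad in root position is figured 5/3, conventionally abbreviated (no figures — root-position triad).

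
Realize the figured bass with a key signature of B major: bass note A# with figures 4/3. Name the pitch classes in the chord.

A#, C#, D#, F#

The written figures 4/3 are shorthand for 6/4/3: the 6 is implied.
A third above A# in this key is C#.
A fourth above A# in this key is D#.
A sixth above A# in this key is F#.
Together with the bass A#, this spells D# minor seventh in second inversion.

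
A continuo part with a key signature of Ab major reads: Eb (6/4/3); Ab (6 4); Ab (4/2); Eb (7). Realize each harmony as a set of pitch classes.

Eb, G, Ab, C | Ab, Db, F | Ab, Bb, Db, F | Eb, G, Bb, Db

Eb (6/4/3): Eb, G, Ab, C.
Ab (6/4): Ab, Db, F.
Ab (6/4/2): Ab, Bb, Db, F.
Eb (7/5/3): Eb, G, Bb, Db.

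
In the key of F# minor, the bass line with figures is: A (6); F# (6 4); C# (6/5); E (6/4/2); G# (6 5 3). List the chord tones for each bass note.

A (6/3): A, C#, F#.
F# (6/4): F#, B, D.
C# (6/5/3): C#, E, G#, A.
E (6/4/2): E, F#, A, C#.
G# (6/5/3): G#, B, D, E.

A, C#, F# | F#, B, D | C#, E, G#, A | E, F#, A, C# | G#, B, D, E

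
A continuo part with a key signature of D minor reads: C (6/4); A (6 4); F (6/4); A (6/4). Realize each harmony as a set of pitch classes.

C (6/4): C, F, A.
A (6/4): A, D, F.
F (6/4): F, Bb, D.
A (6/4): A, D, F.

C, F, A | A, D, F | F, Bb, D | A, D, F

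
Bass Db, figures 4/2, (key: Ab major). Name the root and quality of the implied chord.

The figures 4/2 indicate a seventh chord in third inversion.
In third inversion the root lies a second above the bass: a second above Db in Ab major is Eb.
The chord tones are Db, Eb, G, Bb, giving Eb dominant seventh.

Eb dominant seventh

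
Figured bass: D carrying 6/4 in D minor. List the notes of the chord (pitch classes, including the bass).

A fourth above D in this key is G.
A sixth above D in this key is Bb.
Together with the bass D, this spells G minor in second inversion.

D, G, Bb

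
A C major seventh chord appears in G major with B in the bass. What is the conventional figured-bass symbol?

4/2

B is the seventh of C major seventh, so the chord is in third inversion.
A seventh chord in third inversion is figured 6/4/2, conventionally abbreviated 4/2.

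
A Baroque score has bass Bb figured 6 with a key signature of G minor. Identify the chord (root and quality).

The figures 6 indicate a triad in first inversion.
In first inversion the root lies a sixth above the bass: a sixth above Bb in G minor is G.
The chord tones are Bb, D, G, giving G minor.

G minor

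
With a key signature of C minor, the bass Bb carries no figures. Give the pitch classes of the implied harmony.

An unfigured bass implies 5/3.
A third above Bb in this key is D.
A fifth above Bb in this key is F.
Together with the bass Bb, this spells Bb major in root position.

Bb, D, F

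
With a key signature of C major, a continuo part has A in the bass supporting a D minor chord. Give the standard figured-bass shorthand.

A is the fifth of D minor, so the chord is in second inversion.
A triad in second inversion is figured 6/4, conventionally abbreviated 6/4.

6/4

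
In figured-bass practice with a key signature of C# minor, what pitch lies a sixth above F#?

Counting 5 letter steps above F# lands on D; in C# minor, that letter is D#.

D#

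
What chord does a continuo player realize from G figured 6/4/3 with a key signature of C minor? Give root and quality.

C minor seventh

The figures 6/4/3 indicate a seventh chord in second inversion.
In second inversion the root lies a fourth above the bass: a fourth above G in C minor is C.
The chord tones are G, Bb, C, Eb, giving C minor seventh.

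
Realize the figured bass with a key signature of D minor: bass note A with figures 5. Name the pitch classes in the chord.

The written figures 5 are shorthand for 5/3: the 3 is implied.
A third above A in this key is C.
A fifth above A in this key is E.
Together with the bass A, this spells A minor in root position.

A, C, E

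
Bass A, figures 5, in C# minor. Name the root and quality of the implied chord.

The figures 5 indicate a triad in root position.
In root position the bass is the root, so the root is A.
The chord tones are A, C#, E, giving A major.

A major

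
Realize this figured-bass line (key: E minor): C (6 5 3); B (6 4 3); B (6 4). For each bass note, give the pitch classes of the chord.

C (6/5/3): C, E, G, A.
B (6/4/3): B, D, E, G.
B (6/4): B, E, G.

C, E, G, A | B, D, E, G | B, E, G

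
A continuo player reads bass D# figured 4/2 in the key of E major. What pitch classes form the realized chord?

The written figures 4/2 are shorthand for 6/4/2: the 6 is implied.
A second above D# in this key is E.
A fourth above D# in this key is G#.
A sixth above D# in this key is B.
Together with the bass D#, this spells E major seventh in third inversion.

D#, E, G#, B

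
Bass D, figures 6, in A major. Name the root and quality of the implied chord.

B minor

The figures 6 indicate a triad in first inversion.
In first inversion the root lies a sixth above the bass: a sixth above D in A major is B.
The chord tones are D, F#, B, giving B minor.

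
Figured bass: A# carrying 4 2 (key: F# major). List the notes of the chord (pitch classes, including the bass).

A#, B, D#, F#

The written figures 4 2 are shorthand for 6/4/2: the 6 is implied.
A second above A# in this key is B.
A fourth above A# in this key is D#.
A sixth above A# in this key is F#.
Together with the bass A#, this spells B major seventh in third inversion.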